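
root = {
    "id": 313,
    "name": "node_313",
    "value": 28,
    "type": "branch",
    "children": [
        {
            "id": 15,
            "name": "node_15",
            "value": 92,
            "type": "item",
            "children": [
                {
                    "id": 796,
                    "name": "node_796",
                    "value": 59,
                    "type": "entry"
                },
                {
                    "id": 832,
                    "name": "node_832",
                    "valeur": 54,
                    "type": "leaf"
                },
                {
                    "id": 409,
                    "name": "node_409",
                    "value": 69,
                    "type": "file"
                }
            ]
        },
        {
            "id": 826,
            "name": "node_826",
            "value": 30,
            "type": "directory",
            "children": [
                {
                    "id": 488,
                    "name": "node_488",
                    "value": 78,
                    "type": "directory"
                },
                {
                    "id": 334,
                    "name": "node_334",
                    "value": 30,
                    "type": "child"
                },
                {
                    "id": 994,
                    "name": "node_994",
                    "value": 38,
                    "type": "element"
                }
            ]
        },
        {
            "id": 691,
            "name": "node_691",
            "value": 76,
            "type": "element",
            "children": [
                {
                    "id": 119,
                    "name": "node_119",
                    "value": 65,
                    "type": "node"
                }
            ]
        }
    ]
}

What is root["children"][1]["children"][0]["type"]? "directory"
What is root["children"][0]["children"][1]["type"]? "leaf"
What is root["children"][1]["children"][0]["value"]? 78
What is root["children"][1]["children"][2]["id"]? 994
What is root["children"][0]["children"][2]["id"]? 409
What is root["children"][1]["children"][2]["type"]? "element"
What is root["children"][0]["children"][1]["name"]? "node_832"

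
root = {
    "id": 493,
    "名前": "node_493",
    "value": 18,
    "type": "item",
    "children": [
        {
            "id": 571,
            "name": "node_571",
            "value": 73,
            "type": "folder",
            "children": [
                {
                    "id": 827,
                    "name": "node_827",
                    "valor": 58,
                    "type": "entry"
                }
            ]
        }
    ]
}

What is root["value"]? 18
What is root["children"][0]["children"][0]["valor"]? 58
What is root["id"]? 493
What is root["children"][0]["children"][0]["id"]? 827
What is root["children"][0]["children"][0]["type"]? "entry"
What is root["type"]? "item"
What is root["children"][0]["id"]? 571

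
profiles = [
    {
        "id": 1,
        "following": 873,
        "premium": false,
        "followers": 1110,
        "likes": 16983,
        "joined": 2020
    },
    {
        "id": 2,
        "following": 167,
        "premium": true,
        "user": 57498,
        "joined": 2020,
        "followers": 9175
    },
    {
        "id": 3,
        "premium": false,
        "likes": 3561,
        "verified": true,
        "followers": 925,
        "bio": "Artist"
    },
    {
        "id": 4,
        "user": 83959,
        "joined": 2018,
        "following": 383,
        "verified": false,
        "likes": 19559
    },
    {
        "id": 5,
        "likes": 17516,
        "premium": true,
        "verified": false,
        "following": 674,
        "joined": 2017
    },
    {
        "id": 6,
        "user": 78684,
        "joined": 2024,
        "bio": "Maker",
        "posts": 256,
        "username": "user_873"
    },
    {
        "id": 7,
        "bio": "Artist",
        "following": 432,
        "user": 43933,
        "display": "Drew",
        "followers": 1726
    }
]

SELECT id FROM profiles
[1, 2, 3, 4, 5, 6, 7]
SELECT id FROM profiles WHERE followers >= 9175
[2]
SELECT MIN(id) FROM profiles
1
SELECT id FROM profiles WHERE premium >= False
[1, 2, 3, 5]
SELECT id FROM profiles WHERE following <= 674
[2, 4, 5, 7]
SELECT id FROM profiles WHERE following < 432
[2, 4]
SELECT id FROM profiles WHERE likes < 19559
[1, 3, 5]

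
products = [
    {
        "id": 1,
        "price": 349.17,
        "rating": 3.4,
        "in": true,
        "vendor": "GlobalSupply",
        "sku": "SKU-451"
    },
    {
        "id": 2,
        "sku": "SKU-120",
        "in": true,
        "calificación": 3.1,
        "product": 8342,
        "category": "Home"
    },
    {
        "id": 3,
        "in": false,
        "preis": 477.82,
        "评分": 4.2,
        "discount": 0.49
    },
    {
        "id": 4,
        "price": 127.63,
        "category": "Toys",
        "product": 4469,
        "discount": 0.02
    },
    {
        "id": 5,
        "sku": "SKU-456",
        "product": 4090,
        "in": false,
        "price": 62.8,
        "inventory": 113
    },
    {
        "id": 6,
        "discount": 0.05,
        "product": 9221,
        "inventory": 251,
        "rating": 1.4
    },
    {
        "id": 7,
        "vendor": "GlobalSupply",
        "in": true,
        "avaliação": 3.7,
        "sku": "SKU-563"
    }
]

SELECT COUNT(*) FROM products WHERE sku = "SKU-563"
1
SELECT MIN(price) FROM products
62.8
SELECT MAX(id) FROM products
7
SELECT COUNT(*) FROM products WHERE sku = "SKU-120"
1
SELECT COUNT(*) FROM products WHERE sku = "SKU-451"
1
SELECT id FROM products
[1, 2, 3, 4, 5, 6, 7]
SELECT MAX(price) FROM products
349.17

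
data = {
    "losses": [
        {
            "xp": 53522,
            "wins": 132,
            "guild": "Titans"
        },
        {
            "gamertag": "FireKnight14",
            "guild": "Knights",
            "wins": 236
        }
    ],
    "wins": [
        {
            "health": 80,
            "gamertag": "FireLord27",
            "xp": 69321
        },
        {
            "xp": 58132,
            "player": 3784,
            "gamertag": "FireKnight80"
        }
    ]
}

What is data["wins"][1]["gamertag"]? "FireKnight80"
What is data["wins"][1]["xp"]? 58132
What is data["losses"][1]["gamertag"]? "FireKnight14"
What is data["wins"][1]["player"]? 3784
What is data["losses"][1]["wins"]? 236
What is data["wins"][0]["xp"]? 69321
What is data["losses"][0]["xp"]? 53522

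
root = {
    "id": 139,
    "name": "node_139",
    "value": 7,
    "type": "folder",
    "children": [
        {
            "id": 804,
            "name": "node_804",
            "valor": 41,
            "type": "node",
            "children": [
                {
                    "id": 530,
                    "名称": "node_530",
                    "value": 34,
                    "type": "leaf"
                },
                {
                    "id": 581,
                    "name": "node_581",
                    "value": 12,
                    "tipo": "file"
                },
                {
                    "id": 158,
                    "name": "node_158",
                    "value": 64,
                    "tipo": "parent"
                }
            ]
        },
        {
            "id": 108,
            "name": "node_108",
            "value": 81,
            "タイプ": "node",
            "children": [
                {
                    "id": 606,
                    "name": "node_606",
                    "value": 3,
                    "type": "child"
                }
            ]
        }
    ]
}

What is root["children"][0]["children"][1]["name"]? "node_581"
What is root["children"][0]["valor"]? 41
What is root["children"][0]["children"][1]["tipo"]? "file"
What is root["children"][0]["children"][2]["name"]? "node_158"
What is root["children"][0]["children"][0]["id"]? 530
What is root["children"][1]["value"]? 81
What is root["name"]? "node_139"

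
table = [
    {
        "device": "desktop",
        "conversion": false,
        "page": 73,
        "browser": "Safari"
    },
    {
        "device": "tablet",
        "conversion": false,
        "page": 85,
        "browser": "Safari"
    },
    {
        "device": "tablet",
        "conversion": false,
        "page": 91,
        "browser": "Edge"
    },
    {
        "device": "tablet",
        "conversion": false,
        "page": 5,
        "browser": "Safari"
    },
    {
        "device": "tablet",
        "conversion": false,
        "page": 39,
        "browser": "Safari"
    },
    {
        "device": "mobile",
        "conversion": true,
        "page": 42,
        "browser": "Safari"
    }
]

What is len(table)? 6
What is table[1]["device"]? "tablet"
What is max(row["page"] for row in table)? 91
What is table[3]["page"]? 5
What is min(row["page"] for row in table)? 5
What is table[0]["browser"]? "Safari"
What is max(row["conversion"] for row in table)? True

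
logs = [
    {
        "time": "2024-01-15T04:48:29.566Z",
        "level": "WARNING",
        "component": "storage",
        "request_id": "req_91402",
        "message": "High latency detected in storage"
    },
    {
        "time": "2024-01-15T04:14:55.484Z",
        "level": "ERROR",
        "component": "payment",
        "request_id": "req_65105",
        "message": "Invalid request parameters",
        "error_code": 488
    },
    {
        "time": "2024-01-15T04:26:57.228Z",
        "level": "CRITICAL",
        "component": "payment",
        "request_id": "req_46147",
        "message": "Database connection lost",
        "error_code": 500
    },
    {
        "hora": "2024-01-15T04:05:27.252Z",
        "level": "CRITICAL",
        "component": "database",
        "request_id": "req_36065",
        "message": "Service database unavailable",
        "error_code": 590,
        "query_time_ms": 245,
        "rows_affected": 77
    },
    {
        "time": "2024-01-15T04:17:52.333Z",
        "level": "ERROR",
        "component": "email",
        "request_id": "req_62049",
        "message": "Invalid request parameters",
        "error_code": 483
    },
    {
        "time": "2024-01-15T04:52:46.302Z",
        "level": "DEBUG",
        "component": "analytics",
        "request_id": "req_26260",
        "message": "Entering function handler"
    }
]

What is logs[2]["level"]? "CRITICAL"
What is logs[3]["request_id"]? "req_36065"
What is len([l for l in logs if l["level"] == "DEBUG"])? 1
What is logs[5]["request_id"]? "req_26260"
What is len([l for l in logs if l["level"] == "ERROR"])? 2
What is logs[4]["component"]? "email"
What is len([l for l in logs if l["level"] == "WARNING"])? 1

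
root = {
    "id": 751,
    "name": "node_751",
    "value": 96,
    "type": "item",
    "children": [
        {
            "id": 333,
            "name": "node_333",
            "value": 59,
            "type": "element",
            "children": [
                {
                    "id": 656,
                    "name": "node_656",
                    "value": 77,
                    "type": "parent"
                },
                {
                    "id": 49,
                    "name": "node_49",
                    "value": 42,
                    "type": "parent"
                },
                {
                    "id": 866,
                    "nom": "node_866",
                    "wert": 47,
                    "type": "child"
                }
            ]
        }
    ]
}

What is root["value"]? 96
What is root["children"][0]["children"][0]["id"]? 656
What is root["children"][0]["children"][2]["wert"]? 47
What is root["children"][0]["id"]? 333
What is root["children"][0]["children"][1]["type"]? "parent"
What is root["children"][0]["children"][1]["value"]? 42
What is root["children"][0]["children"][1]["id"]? 49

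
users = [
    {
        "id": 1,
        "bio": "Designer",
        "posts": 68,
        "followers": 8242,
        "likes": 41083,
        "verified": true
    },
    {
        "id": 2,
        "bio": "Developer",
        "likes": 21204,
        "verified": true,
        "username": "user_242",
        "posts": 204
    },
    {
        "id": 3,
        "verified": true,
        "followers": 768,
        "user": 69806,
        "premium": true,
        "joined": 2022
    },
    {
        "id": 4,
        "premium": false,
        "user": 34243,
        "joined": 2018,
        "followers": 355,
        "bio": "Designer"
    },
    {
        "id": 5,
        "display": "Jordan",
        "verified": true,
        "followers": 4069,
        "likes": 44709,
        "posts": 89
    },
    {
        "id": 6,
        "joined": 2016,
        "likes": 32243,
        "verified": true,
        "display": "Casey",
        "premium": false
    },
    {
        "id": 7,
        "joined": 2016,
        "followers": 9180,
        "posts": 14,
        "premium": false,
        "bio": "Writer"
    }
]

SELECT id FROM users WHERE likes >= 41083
[1, 5]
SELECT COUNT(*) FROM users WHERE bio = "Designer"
2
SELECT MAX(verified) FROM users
True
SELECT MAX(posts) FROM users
204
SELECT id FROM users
[1, 2, 3, 4, 5, 6, 7]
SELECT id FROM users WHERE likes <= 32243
[2, 6]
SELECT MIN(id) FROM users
1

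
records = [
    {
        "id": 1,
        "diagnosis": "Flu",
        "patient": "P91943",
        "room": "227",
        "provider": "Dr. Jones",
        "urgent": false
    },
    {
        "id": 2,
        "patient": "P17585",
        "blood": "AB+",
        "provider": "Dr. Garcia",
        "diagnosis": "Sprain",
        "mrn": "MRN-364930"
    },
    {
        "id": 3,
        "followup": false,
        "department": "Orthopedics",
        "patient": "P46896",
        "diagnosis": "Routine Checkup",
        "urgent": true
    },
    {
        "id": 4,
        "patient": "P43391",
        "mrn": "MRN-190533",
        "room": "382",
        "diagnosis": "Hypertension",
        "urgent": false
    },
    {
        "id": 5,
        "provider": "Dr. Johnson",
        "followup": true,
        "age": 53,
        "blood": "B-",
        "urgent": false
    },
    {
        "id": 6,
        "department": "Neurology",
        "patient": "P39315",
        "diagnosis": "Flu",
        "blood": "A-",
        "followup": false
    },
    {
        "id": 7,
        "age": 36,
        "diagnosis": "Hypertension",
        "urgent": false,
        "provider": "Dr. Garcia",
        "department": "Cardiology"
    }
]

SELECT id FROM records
[1, 2, 3, 4, 5, 6, 7]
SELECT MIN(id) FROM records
1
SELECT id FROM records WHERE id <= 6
[1, 2, 3, 4, 5, 6]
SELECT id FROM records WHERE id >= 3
[3, 4, 5, 6, 7]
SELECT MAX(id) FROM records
7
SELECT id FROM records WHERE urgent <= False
[1, 4, 5, 7]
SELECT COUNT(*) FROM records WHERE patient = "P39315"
1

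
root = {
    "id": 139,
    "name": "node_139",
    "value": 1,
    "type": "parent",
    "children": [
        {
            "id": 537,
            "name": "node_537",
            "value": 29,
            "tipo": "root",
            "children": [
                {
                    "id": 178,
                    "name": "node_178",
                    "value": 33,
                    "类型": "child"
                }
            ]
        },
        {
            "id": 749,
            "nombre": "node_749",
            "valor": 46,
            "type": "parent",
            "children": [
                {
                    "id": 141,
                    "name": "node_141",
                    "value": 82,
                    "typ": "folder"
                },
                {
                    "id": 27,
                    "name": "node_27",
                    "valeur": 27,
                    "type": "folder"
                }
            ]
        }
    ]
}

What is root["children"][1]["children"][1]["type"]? "folder"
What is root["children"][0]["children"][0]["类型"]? "child"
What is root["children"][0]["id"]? 537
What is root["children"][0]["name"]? "node_537"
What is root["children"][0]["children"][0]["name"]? "node_178"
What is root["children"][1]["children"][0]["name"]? "node_141"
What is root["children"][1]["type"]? "parent"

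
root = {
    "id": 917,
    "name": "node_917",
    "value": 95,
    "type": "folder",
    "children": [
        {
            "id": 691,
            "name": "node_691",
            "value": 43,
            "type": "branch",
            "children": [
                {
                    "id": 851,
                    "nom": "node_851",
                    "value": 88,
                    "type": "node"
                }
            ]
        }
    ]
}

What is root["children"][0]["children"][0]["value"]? 88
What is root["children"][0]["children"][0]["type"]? "node"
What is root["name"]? "node_917"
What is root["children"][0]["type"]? "branch"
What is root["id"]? 917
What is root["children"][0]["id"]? 691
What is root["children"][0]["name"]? "node_691"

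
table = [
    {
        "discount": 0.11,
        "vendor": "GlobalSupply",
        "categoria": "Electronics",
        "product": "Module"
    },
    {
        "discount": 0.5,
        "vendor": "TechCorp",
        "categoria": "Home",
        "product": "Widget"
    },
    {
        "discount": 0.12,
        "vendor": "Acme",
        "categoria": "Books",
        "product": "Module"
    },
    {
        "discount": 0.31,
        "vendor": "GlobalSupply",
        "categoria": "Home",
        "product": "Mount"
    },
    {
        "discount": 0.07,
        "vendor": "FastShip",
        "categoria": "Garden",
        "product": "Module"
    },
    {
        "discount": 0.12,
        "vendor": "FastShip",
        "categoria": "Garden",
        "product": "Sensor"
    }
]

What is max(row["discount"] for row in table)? 0.5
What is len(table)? 6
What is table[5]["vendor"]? "FastShip"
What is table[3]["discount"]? 0.31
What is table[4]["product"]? "Module"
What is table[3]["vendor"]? "GlobalSupply"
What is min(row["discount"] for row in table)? 0.07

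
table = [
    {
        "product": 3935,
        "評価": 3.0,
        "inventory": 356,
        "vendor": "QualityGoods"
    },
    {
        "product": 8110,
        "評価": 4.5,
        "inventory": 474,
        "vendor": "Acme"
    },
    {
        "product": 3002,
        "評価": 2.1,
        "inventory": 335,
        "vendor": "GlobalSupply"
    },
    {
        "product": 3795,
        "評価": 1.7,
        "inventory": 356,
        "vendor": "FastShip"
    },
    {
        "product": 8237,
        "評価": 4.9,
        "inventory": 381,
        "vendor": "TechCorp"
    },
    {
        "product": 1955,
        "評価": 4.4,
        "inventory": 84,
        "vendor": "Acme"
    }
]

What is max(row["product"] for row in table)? 8237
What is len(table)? 6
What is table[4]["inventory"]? 381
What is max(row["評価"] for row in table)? 4.9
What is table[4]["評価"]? 4.9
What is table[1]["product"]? 8110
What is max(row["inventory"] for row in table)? 474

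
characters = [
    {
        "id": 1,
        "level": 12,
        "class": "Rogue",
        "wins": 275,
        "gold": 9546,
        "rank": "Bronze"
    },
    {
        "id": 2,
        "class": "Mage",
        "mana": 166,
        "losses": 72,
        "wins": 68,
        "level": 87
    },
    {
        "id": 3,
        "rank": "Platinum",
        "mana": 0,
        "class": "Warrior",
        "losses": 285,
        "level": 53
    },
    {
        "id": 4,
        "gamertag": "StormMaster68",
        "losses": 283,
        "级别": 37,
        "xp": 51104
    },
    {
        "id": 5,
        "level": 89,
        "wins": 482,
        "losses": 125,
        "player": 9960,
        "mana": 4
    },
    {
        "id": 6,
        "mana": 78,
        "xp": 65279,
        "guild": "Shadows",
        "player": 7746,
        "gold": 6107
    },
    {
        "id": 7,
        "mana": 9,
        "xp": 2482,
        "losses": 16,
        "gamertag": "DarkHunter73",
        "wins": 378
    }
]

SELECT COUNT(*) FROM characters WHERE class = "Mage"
1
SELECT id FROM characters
[1, 2, 3, 4, 5, 6, 7]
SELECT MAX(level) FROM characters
89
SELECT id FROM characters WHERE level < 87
[1, 3]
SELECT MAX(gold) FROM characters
9546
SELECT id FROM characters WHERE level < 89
[1, 2, 3]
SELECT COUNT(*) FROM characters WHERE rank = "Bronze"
1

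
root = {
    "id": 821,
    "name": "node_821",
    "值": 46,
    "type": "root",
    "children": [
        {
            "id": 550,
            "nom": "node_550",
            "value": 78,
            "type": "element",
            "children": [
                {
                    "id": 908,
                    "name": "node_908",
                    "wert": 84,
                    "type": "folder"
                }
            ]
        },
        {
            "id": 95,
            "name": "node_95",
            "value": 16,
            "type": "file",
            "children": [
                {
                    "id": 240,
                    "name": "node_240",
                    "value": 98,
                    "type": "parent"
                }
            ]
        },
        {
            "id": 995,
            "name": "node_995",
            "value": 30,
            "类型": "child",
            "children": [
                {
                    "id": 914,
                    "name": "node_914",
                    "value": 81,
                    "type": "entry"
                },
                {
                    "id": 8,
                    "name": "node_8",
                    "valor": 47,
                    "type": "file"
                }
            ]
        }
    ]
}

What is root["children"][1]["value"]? 16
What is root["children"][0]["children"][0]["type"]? "folder"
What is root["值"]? 46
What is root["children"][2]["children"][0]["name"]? "node_914"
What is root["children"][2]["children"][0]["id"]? 914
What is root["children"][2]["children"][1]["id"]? 8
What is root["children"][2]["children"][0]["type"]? "entry"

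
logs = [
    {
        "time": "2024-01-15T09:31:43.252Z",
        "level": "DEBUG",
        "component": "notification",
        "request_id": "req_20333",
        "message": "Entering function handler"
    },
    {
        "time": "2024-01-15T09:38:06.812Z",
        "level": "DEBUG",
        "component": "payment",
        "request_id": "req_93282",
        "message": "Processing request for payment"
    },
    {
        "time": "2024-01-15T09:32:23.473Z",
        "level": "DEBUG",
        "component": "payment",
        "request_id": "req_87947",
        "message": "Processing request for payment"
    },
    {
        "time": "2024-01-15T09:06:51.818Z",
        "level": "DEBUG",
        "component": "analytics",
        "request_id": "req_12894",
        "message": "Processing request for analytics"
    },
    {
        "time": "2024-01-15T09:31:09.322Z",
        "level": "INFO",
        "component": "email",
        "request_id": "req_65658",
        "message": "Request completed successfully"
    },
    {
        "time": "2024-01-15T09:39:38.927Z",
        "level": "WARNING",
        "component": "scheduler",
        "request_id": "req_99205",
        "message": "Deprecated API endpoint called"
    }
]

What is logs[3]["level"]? "DEBUG"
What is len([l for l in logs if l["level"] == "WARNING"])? 1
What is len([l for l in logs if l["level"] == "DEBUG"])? 4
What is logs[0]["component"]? "notification"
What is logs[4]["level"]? "INFO"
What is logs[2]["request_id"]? "req_87947"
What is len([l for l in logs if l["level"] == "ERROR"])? 0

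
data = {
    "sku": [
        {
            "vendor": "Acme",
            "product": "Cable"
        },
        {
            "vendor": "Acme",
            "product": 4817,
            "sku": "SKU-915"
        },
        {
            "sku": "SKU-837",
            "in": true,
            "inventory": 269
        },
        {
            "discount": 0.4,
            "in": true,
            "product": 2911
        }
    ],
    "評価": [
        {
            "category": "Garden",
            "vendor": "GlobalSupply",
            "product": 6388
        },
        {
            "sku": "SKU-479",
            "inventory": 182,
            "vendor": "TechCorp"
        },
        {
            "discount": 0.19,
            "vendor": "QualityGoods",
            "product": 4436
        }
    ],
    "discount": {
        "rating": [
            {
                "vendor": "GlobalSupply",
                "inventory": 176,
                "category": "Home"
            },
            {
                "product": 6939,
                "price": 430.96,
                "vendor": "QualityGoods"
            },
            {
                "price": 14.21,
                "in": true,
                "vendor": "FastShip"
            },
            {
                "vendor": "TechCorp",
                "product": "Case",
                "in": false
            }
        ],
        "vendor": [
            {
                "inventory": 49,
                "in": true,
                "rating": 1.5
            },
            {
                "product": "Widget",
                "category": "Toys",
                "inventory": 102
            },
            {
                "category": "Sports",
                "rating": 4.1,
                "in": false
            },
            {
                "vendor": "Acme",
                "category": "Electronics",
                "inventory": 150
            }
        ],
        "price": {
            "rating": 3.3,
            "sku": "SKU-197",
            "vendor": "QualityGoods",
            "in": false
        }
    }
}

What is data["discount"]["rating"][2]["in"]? True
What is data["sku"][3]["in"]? True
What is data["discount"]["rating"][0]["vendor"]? "GlobalSupply"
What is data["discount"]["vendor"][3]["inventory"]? 150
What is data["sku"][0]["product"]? "Cable"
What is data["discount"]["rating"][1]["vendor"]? "QualityGoods"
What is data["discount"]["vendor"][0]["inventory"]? 49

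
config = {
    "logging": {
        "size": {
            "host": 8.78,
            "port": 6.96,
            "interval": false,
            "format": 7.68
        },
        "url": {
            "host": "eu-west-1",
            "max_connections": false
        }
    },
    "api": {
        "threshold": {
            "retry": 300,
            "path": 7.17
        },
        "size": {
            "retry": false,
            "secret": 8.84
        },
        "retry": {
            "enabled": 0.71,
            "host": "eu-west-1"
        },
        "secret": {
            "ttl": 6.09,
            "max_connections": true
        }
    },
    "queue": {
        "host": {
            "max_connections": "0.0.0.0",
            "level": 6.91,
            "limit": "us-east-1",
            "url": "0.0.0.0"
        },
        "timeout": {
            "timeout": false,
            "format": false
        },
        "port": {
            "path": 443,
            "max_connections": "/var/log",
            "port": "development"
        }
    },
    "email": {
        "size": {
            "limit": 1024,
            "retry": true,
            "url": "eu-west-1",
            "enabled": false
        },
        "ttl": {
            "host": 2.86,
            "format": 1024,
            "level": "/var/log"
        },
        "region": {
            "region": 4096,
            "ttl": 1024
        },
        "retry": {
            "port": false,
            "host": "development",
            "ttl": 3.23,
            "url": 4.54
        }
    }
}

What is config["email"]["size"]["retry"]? True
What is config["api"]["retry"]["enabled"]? 0.71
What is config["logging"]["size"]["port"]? 6.96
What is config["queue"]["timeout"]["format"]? False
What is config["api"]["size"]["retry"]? False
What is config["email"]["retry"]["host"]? "development"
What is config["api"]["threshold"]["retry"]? 300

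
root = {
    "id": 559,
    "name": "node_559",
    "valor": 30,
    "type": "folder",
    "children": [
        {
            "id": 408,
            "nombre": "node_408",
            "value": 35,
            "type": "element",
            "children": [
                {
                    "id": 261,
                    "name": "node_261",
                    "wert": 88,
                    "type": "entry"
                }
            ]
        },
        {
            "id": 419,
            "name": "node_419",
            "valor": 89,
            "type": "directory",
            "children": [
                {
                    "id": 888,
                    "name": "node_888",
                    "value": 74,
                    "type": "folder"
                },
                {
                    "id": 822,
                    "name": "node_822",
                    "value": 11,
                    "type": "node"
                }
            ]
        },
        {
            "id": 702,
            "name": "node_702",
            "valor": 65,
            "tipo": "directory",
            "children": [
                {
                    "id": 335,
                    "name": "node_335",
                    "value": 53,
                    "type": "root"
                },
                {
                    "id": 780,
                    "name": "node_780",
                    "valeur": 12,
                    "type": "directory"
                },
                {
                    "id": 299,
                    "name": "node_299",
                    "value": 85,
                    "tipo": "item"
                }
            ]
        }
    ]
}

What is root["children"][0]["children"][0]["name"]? "node_261"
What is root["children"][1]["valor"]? 89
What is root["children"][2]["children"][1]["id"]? 780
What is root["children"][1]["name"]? "node_419"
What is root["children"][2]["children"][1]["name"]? "node_780"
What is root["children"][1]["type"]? "directory"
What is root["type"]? "folder"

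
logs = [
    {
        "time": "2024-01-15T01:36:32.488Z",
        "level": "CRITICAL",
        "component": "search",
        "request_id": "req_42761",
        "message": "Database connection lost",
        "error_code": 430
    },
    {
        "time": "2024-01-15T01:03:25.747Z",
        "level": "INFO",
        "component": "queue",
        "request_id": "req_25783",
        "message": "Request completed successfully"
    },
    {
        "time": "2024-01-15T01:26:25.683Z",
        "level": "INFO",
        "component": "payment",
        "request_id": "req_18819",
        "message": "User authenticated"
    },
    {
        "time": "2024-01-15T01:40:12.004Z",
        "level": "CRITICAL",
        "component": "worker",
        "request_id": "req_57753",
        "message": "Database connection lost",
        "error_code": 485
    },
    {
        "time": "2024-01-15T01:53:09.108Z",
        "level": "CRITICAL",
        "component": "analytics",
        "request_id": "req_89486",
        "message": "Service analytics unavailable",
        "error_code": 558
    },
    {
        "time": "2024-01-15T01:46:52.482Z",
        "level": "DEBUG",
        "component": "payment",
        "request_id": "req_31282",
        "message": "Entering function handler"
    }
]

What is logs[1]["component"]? "queue"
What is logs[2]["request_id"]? "req_18819"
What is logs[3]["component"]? "worker"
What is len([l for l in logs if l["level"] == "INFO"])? 2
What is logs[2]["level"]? "INFO"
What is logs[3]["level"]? "CRITICAL"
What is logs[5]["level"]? "DEBUG"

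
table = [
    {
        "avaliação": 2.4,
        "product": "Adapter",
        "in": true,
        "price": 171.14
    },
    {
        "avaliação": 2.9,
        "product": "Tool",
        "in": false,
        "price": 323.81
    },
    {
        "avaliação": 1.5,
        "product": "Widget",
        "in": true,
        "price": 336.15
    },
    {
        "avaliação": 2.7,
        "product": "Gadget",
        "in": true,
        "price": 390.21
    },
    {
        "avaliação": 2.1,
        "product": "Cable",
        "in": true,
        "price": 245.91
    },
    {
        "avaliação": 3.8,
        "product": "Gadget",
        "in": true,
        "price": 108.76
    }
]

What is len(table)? 6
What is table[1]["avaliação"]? 2.9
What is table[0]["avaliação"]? 2.4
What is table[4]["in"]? True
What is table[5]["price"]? 108.76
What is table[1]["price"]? 323.81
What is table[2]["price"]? 336.15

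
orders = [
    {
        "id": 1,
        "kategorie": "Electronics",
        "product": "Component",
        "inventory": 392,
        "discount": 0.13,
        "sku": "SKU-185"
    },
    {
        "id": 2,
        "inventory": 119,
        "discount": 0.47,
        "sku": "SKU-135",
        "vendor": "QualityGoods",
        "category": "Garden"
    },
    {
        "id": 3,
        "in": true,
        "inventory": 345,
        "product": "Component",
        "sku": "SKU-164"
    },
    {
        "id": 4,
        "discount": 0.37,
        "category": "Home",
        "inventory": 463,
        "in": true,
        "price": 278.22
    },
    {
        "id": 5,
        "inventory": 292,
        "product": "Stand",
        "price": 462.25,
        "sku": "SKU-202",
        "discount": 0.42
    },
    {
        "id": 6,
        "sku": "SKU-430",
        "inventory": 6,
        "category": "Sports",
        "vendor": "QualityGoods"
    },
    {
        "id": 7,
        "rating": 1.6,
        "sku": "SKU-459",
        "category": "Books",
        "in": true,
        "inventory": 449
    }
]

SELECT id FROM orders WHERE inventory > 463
[]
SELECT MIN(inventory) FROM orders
6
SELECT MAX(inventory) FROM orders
463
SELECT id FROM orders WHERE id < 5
[1, 2, 3, 4]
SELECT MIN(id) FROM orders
1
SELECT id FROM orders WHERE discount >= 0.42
[2, 5]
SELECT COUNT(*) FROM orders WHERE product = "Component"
2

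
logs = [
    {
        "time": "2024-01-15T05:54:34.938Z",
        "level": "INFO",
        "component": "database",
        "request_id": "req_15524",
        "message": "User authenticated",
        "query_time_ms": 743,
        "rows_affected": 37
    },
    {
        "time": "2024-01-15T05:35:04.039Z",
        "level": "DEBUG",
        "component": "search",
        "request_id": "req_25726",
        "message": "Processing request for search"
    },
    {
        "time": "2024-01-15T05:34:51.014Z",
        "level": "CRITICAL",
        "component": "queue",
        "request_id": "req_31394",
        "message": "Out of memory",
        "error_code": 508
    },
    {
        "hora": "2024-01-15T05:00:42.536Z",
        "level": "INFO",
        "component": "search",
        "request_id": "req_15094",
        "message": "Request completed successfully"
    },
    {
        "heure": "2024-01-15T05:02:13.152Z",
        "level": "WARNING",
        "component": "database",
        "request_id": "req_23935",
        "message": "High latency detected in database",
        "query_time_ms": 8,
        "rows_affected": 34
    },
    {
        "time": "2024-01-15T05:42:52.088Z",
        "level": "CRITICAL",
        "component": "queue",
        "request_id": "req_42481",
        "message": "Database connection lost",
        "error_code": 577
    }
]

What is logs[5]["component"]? "queue"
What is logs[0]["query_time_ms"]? 743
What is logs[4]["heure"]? "2024-01-15T05:02:13.152Z"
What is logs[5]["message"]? "Database connection lost"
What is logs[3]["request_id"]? "req_15094"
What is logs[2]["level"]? "CRITICAL"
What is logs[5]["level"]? "CRITICAL"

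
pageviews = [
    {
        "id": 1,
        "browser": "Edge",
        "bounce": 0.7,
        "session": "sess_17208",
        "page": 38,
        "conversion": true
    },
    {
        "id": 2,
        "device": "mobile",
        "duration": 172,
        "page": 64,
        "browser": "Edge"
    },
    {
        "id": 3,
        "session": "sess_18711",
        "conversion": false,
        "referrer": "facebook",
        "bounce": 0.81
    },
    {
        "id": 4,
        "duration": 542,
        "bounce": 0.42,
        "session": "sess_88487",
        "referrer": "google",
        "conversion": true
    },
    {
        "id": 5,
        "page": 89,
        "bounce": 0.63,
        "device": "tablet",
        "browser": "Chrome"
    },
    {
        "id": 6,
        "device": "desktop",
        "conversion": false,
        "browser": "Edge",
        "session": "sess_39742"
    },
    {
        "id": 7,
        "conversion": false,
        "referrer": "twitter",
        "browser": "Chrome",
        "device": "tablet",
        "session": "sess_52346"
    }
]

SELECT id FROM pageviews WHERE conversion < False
[]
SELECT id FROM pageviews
[1, 2, 3, 4, 5, 6, 7]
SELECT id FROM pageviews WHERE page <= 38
[1]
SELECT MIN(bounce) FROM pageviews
0.42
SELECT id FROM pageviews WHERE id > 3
[4, 5, 6, 7]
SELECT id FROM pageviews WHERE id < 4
[1, 2, 3]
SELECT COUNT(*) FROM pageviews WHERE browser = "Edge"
3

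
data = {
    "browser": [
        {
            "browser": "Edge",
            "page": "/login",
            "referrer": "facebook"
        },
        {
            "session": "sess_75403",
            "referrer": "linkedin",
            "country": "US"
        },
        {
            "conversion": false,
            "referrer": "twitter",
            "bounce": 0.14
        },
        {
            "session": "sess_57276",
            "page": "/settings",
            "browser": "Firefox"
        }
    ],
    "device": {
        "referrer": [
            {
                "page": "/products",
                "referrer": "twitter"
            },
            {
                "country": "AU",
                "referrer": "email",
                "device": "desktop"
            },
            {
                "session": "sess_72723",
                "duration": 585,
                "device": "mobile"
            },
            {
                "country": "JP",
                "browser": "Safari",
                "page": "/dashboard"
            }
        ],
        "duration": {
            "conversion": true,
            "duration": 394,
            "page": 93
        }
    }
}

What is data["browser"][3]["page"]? "/settings"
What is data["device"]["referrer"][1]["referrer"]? "email"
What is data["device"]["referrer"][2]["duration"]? 585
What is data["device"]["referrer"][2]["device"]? "mobile"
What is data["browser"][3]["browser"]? "Firefox"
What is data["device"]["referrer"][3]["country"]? "JP"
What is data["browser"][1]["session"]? "sess_75403"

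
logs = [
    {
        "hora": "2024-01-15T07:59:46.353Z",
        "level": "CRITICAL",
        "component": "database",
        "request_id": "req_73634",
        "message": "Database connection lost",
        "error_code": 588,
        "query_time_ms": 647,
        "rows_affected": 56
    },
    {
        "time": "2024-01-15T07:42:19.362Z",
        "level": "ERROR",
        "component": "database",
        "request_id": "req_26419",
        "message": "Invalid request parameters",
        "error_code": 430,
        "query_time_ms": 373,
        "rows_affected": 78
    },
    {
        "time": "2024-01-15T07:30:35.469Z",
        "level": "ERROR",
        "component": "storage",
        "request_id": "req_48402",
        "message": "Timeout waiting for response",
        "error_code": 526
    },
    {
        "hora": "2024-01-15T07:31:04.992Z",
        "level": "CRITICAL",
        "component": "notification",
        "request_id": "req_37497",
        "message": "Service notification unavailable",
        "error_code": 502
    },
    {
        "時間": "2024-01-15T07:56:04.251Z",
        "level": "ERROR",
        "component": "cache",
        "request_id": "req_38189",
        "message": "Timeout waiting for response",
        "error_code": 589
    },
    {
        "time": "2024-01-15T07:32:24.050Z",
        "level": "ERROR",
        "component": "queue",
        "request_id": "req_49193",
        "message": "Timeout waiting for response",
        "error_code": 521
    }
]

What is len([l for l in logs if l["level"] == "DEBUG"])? 0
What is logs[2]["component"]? "storage"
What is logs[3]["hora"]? "2024-01-15T07:31:04.992Z"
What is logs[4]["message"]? "Timeout waiting for response"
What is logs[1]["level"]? "ERROR"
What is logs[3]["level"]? "CRITICAL"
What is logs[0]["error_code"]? 588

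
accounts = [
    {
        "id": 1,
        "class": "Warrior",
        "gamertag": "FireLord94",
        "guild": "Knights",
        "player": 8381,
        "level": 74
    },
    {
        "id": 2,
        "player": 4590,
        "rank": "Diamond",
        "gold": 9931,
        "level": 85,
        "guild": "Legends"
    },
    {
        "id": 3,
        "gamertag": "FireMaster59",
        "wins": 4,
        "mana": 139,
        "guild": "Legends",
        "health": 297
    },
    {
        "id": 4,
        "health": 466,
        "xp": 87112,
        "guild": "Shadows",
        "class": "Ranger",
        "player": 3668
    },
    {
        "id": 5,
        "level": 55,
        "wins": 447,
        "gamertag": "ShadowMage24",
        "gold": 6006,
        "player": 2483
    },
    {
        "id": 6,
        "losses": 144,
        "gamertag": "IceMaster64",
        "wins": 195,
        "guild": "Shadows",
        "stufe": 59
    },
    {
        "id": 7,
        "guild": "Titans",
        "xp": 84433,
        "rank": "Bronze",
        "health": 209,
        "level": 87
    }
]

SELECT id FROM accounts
[1, 2, 3, 4, 5, 6, 7]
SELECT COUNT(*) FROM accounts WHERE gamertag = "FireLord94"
1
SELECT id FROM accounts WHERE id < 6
[1, 2, 3, 4, 5]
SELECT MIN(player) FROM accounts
2483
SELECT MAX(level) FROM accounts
87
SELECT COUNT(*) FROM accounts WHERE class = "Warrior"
1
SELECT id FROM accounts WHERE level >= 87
[7]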